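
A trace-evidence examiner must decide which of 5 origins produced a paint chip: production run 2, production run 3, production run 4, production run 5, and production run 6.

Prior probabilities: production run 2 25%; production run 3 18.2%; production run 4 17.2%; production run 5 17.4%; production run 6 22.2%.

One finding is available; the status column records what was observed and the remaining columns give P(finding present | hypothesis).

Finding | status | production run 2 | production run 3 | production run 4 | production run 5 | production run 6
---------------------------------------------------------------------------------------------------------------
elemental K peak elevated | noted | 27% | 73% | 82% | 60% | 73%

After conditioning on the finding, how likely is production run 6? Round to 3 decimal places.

By Bayes' rule, the unnormalized weight for each hypothesis is prior × likelihood:
  production run 2: 0.250 × 0.27 = 0.0675
  production run 3: 0.182 × 0.73 = 0.13286
  production run 4: 0.172 × 0.82 = 0.14104
  production run 5: 0.174 × 0.60 = 0.1044
  production run 6: 0.222 × 0.73 = 0.16206
The unnormalized weights sum to 0.60786.
P(production run 6 | evidence) = 0.16206 / 0.60786 ≈ 0.267.

0.267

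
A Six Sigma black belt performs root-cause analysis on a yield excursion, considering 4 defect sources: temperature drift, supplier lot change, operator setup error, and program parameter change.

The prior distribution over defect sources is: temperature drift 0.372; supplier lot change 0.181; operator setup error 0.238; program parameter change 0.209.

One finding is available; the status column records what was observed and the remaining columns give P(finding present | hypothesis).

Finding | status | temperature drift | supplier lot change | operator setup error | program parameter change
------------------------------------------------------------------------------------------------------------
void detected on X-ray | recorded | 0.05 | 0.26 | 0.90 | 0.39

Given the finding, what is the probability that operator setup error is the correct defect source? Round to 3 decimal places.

By Bayes' rule, the unnormalized weight for each hypothesis is prior × likelihood:
  temperature drift: 0.372 × 0.05 = 0.0186
  supplier lot change: 0.181 × 0.26 = 0.04706
  operator setup error: 0.238 × 0.90 = 0.2142
  program parameter change: 0.209 × 0.39 = 0.08151
The unnormalized weights sum to 0.36137.
P(operator setup error | evidence) = 0.2142 / 0.36137 ≈ 0.593.

0.593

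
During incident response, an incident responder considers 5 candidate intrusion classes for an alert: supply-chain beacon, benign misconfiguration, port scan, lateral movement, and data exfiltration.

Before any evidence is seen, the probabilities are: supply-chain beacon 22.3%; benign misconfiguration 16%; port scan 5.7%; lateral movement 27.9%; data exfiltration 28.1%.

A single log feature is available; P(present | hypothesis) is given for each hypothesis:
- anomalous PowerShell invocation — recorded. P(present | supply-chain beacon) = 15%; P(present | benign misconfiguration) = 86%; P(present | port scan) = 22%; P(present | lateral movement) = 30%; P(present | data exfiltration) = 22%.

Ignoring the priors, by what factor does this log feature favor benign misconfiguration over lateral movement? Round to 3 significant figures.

2.87

The Bayes factor is the ratio of the two likelihoods.
  benign misconfiguration: 0.86
  lateral movement: 0.3
Bayes factor = 0.86 / 0.3 ≈ 2.87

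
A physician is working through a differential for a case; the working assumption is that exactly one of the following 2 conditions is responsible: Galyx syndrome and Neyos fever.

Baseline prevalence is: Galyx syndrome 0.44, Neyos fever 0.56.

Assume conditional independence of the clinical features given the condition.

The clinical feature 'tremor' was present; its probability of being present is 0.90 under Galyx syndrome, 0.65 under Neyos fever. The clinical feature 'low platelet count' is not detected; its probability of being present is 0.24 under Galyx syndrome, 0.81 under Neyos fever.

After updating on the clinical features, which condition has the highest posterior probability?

Galyx syndrome

Multiply each prior by the joint likelihood of the clinical feature pattern (using 1 − P(present | H) for each absent clinical feature):
  Galyx syndrome: 0.44 × 0.90 × (1 − 0.24) = 0.30096
  Neyos fever: 0.56 × 0.65 × (1 − 0.81) = 0.06916
The unnormalized weights sum to 0.37012.
P(Galyx syndrome | evidence) ≈ 0.30096 / 0.37012 ≈ 0.813
P(Neyos fever | evidence) ≈ 0.06916 / 0.37012 ≈ 0.187
The largest is 0.813, so Galyx syndrome is most probable.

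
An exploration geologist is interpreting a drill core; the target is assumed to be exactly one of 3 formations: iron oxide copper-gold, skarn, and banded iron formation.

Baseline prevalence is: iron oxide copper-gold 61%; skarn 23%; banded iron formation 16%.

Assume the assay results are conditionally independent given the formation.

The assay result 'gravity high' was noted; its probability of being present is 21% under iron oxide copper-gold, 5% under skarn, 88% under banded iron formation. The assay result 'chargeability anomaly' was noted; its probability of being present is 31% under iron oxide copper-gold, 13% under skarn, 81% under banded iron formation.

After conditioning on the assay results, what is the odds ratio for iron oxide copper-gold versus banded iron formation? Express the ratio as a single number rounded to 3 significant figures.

Unnormalized posterior weight (prior times the assay result likelihoods) for each of the two hypotheses:
  iron oxide copper-gold: 0.61 × 0.21 × 0.31 = 0.039711
  banded iron formation: 0.16 × 0.88 × 0.81 = 0.11405
Odds(iron oxide copper-gold : banded iron formation) = 0.039711 / 0.11405 ≈ 0.348.

0.348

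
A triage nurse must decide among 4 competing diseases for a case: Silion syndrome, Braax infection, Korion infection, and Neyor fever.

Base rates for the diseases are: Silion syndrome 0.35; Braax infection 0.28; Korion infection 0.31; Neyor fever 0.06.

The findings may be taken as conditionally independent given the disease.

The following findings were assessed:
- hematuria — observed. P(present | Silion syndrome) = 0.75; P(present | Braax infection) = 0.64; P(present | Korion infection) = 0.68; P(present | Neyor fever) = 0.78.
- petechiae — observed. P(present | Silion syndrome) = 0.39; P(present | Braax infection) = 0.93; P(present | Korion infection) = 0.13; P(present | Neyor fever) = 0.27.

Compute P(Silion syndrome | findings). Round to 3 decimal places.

By Bayes' rule with conditional independence, the unnormalized weight for each hypothesis is prior × ∏ likelihoods:
  Silion syndrome: 0.35 × 0.75 × 0.39 = 0.10237
  Braax infection: 0.28 × 0.64 × 0.93 = 0.16666
  Korion infection: 0.31 × 0.68 × 0.13 = 0.027404
  Neyor fever: 0.06 × 0.78 × 0.27 = 0.012636
Marginal likelihood of the evidence = 0.30907.
P(Silion syndrome | evidence) = 0.10237 / 0.30907 ≈ 0.331.

0.331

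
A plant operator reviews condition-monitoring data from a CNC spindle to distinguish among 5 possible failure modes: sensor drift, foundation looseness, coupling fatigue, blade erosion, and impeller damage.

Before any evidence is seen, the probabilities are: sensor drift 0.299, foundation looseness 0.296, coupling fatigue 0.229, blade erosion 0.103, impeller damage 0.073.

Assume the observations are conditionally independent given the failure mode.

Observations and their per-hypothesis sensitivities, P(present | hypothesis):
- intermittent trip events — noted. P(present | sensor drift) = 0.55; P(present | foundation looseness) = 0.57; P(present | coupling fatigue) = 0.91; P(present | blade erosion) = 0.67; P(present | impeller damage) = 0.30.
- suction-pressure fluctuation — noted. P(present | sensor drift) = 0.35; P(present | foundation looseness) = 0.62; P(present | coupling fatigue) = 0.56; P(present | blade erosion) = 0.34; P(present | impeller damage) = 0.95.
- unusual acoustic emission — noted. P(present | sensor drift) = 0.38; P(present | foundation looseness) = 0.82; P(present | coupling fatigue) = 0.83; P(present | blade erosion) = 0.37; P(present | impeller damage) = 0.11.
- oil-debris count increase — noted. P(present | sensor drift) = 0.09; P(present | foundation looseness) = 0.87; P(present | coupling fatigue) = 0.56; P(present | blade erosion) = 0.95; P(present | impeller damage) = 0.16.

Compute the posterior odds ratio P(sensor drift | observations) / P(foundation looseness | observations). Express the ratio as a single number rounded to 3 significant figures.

Posterior odds equal prior odds times the likelihood ratio; only the two competing hypotheses matter.
  sensor drift: 0.299 × 0.55 × 0.35 × 0.38 × 0.09 = 0.0019685
  foundation looseness: 0.296 × 0.57 × 0.62 × 0.82 × 0.87 = 0.074626
Posterior odds = 0.0019685 / 0.074626 ≈ 0.0264.

0.0264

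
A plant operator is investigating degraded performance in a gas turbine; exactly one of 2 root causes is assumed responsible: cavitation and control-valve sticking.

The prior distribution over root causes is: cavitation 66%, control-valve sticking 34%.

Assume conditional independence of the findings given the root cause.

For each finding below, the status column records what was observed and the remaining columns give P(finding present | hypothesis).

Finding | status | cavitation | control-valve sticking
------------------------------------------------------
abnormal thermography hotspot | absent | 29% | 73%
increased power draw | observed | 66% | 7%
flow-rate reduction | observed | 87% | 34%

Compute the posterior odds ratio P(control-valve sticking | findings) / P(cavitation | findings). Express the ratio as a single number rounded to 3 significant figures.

Unnormalized posterior weight (prior times the finding likelihoods) for each of the two hypotheses (using 1 − P(present | H) for each absent finding):
  control-valve sticking: 0.34 × (1 − 0.73) × 0.07 × 0.34 = 0.0021848
  cavitation: 0.66 × (1 − 0.29) × 0.66 × 0.87 = 0.26907
Posterior odds = 0.0021848 / 0.26907 ≈ 0.00812.

0.00812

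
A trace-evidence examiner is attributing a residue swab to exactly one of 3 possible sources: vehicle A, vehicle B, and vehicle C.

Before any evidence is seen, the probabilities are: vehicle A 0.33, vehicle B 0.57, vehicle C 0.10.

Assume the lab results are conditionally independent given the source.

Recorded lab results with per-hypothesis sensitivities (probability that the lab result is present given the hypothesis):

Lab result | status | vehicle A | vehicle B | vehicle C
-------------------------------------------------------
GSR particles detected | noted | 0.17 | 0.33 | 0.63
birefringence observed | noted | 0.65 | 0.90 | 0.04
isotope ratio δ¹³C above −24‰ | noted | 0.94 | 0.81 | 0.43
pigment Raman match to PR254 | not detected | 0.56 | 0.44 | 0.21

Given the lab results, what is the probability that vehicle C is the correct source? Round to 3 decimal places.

For each hypothesis, the unnormalized posterior weight is prior × product of the lab result likelihoods (using 1 − P(present | H) for each absent lab result):
  vehicle A: 0.33 × 0.17 × 0.65 × 0.94 × (1 − 0.56) = 0.015082
  vehicle B: 0.57 × 0.33 × 0.90 × 0.81 × (1 − 0.44) = 0.07679
  vehicle C: 0.10 × 0.63 × 0.04 × 0.43 × (1 − 0.21) = 0.00085604
The unnormalized weights sum to 0.092728.
P(vehicle C | evidence) = 0.00085604 / 0.092728 ≈ 0.009.

0.009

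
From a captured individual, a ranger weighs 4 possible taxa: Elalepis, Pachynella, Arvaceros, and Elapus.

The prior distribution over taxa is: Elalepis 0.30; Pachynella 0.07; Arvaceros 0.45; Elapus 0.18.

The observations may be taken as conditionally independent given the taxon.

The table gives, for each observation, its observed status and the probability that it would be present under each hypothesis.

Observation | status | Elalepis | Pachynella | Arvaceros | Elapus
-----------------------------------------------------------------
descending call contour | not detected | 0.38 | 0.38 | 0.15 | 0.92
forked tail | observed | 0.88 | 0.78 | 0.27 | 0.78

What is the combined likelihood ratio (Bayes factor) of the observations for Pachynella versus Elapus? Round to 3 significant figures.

7.75

Joint likelihood of the evidence pattern under each hypothesis (using 1 − P(present | H) for each absent observation):
  Pachynella: (1 − 0.38) × 0.78 = 0.4836
  Elapus: (1 − 0.92) × 0.78 = 0.0624
Bayes factor = 0.4836 / 0.0624 ≈ 7.75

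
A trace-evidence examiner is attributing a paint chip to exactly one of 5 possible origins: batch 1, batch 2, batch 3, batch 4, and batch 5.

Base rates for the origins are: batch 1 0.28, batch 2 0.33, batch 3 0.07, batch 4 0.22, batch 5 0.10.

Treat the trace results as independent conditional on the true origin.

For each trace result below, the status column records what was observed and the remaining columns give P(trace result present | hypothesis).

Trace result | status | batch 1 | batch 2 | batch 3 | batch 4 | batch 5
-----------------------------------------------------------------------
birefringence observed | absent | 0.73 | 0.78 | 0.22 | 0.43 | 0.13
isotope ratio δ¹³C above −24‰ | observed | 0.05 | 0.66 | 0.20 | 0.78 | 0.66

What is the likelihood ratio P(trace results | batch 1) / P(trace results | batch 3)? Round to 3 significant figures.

The Bayes factor is the ratio of the joint likelihoods of the trace result pattern under the two hypotheses (using 1 − P(present | H) for each absent trace result).
  batch 1: (1 − 0.73) × 0.05 = 0.0135
  batch 3: (1 − 0.22) × 0.20 = 0.156
Bayes factor = 0.0135 / 0.156 ≈ 0.0865

0.0865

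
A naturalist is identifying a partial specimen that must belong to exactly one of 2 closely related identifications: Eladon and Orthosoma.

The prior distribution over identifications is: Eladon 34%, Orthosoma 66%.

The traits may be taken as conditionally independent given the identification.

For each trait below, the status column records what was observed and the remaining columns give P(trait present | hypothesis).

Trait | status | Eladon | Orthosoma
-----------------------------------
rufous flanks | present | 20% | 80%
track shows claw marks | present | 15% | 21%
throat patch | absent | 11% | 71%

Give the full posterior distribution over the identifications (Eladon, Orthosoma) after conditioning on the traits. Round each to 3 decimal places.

Multiply each prior by the joint likelihood of the trait pattern (using 1 − P(present | H) for each absent trait):
  Eladon: 0.34 × 0.20 × 0.15 × (1 − 0.11) = 0.009078
  Orthosoma: 0.66 × 0.80 × 0.21 × (1 − 0.71) = 0.032155
Normalizing constant Z = 0.009078 + 0.032155 = 0.041233.
P(Eladon | evidence) = 0.009078 / 0.041233 ≈ 0.220
P(Orthosoma | evidence) = 0.032155 / 0.041233 ≈ 0.780

0.220, 0.780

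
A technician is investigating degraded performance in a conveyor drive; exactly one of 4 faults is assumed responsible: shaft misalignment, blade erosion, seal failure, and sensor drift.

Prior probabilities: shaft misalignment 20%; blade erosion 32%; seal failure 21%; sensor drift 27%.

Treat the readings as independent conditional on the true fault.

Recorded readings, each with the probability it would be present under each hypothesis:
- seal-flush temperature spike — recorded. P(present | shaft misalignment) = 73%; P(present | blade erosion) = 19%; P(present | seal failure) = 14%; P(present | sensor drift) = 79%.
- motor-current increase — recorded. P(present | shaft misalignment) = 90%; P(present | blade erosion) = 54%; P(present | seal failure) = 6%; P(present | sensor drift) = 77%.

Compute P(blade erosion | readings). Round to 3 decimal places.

By Bayes' rule with conditional independence, the unnormalized weight for each hypothesis is prior × ∏ likelihoods:
  shaft misalignment: 0.20 × 0.73 × 0.90 = 0.1314
  blade erosion: 0.32 × 0.19 × 0.54 = 0.032832
  seal failure: 0.21 × 0.14 × 0.06 = 0.001764
  sensor drift: 0.27 × 0.79 × 0.77 = 0.16424
Normalizing constant Z = 0.1314 + 0.032832 + 0.001764 + 0.16424 = 0.33024.
P(blade erosion | evidence) = 0.032832 / 0.33024 ≈ 0.099.

0.099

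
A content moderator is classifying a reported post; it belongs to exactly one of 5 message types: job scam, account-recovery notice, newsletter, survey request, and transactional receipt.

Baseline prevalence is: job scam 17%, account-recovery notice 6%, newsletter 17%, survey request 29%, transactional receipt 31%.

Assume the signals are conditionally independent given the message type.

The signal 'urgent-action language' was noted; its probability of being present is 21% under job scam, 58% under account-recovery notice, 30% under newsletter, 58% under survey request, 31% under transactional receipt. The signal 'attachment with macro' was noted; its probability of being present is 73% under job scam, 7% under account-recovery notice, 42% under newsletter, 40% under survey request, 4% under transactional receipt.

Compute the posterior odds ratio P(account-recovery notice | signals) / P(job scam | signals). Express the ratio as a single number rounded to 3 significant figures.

The normalizing constant cancels in an odds ratio, so compute prior × likelihood for the two hypotheses only:
  account-recovery notice: 0.06 × 0.58 × 0.07 = 0.002436
  job scam: 0.17 × 0.21 × 0.73 = 0.026061
Posterior odds = 0.002436 / 0.026061 ≈ 0.0935.

0.0935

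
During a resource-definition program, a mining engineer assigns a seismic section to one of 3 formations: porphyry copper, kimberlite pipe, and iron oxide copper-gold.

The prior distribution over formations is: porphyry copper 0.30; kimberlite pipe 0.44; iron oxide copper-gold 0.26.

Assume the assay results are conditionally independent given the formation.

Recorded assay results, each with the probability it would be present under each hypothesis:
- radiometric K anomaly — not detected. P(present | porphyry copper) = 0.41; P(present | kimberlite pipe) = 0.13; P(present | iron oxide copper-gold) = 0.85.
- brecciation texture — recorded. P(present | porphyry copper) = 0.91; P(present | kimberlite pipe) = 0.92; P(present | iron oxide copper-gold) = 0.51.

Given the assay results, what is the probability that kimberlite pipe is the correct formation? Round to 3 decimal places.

For each hypothesis, the unnormalized posterior weight is prior × product of the assay result likelihoods (using 1 − P(present | H) for each absent assay result):
  porphyry copper: 0.30 × (1 − 0.41) × 0.91 = 0.16107
  kimberlite pipe: 0.44 × (1 − 0.13) × 0.92 = 0.35218
  iron oxide copper-gold: 0.26 × (1 − 0.85) × 0.51 = 0.01989
Normalizing constant Z = 0.16107 + 0.35218 + 0.01989 = 0.53314.
P(kimberlite pipe | evidence) = 0.35218 / 0.53314 ≈ 0.661.

0.661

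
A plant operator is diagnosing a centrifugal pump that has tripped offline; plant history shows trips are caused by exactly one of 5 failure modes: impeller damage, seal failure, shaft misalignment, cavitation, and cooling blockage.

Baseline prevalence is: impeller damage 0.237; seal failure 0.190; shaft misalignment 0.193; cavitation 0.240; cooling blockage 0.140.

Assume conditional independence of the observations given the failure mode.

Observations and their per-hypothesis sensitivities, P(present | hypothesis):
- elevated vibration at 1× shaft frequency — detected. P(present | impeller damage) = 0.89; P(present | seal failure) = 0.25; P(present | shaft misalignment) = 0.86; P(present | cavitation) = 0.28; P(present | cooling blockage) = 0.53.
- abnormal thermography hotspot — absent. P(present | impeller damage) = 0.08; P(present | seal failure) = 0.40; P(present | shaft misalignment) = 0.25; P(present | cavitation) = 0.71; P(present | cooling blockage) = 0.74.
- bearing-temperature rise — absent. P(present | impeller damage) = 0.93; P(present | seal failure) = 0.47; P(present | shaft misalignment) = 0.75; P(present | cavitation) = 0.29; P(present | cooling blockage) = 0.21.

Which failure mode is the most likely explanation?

shaft misalignment

Multiply each prior by the joint likelihood of the evidence pattern (using 1 − P(present | H) for each absent observation):
  impeller damage: 0.237 × 0.89 × (1 − 0.08) × (1 − 0.93) = 0.013584
  seal failure: 0.190 × 0.25 × (1 − 0.40) × (1 − 0.47) = 0.015105
  shaft misalignment: 0.193 × 0.86 × (1 − 0.25) × (1 − 0.75) = 0.031121
  cavitation: 0.240 × 0.28 × (1 − 0.71) × (1 − 0.29) = 0.013836
  cooling blockage: 0.140 × 0.53 × (1 − 0.74) × (1 − 0.21) = 0.015241
The unnormalized weights sum to 0.088887.
P(impeller damage | evidence) ≈ 0.013584 / 0.088887 ≈ 0.153
P(seal failure | evidence) ≈ 0.015105 / 0.088887 ≈ 0.170
P(shaft misalignment | evidence) ≈ 0.031121 / 0.088887 ≈ 0.350
P(cavitation | evidence) ≈ 0.013836 / 0.088887 ≈ 0.156
P(cooling blockage | evidence) ≈ 0.015241 / 0.088887 ≈ 0.171
The largest is 0.350, so shaft misalignment is most probable.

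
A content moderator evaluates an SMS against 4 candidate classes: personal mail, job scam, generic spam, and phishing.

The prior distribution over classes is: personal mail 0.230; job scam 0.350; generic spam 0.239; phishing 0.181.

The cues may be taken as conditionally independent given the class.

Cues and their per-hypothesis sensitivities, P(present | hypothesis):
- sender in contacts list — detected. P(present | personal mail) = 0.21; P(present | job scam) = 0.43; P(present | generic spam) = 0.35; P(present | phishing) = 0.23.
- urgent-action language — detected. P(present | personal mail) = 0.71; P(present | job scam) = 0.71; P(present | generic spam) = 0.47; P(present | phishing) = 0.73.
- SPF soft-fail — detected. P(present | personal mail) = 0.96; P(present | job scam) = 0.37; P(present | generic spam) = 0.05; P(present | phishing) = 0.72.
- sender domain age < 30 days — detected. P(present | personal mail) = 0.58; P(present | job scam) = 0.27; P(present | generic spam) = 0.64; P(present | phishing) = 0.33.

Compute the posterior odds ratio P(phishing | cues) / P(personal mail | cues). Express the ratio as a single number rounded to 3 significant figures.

Unnormalized posterior weight (prior times the cue likelihoods) for each of the two hypotheses:
  phishing: 0.181 × 0.23 × 0.73 × 0.72 × 0.33 = 0.0072206
  personal mail: 0.230 × 0.21 × 0.71 × 0.96 × 0.58 = 0.019094
Odds(phishing : personal mail) = 0.0072206 / 0.019094 ≈ 0.378.

0.378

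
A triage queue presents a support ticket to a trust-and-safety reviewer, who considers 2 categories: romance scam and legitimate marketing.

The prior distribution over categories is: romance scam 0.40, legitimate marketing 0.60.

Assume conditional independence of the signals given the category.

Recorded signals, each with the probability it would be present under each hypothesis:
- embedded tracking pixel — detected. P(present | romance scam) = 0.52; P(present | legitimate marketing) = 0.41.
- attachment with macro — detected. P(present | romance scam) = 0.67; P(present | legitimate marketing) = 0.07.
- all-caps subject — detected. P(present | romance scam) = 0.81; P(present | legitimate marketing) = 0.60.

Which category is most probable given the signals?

romance scam

For each hypothesis, the unnormalized posterior weight is prior × product of the signal likelihoods:
  romance scam: 0.40 × 0.52 × 0.67 × 0.81 = 0.11288
  legitimate marketing: 0.60 × 0.41 × 0.07 × 0.60 = 0.010332
Marginal likelihood of the evidence = 0.12321.
P(romance scam | evidence) ≈ 0.11288 / 0.12321 ≈ 0.916
P(legitimate marketing | evidence) ≈ 0.010332 / 0.12321 ≈ 0.084
The largest is 0.916, so romance scam is most probable.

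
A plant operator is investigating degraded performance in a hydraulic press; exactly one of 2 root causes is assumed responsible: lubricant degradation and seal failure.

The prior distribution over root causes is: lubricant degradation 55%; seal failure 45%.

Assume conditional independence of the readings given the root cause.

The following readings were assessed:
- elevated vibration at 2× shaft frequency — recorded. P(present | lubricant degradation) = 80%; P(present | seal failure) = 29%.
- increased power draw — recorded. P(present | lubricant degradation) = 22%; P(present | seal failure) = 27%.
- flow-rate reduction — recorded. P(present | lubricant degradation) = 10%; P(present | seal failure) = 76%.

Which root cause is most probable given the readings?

seal failure

Multiply each prior by the joint likelihood of the reading pattern:
  lubricant degradation: 0.55 × 0.80 × 0.22 × 0.10 = 0.00968
  seal failure: 0.45 × 0.29 × 0.27 × 0.76 = 0.026779
Normalizing constant Z = 0.00968 + 0.026779 = 0.036459.
P(lubricant degradation | evidence) ≈ 0.00968 / 0.036459 ≈ 0.266
P(seal failure | evidence) ≈ 0.026779 / 0.036459 ≈ 0.734
The largest is 0.734, so seal failure is most probable.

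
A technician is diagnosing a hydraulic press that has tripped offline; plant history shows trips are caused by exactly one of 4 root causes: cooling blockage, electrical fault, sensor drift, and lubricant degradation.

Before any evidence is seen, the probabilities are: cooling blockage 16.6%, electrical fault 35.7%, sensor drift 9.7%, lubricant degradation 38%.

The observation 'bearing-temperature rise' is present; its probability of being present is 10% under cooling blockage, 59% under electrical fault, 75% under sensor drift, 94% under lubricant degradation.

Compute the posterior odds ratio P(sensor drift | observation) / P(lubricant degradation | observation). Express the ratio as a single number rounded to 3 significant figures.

The normalizing constant cancels in an odds ratio, so compute prior × likelihood for the two hypotheses only:
  sensor drift: 0.097 × 0.75 = 0.07275
  lubricant degradation: 0.380 × 0.94 = 0.3572
Odds(sensor drift : lubricant degradation) = 0.07275 / 0.3572 ≈ 0.204.

0.204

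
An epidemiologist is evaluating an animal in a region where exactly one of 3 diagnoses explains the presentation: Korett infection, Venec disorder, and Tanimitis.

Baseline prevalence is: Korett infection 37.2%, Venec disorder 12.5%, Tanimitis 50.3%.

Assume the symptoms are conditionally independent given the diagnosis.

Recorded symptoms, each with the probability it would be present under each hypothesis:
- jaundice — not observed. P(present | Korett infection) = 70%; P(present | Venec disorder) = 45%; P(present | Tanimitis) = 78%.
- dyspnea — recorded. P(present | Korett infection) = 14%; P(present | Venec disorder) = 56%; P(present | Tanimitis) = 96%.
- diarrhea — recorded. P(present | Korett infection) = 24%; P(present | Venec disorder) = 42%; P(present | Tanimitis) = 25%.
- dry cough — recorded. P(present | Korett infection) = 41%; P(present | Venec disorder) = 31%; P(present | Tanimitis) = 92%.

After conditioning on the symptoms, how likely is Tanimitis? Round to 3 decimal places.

By Bayes' rule with conditional independence, the unnormalized weight for each hypothesis is prior × ∏ likelihoods (using 1 − P(present | H) for each absent symptom):
  Korett infection: 0.372 × (1 − 0.70) × 0.14 × 0.24 × 0.41 = 0.0015374
  Venec disorder: 0.125 × (1 − 0.45) × 0.56 × 0.42 × 0.31 = 0.0050127
  Tanimitis: 0.503 × (1 − 0.78) × 0.96 × 0.25 × 0.92 = 0.024434
Normalizing constant Z = 0.0015374 + 0.0050127 + 0.024434 = 0.030984.
P(Tanimitis | evidence) = 0.024434 / 0.030984 ≈ 0.789.

0.789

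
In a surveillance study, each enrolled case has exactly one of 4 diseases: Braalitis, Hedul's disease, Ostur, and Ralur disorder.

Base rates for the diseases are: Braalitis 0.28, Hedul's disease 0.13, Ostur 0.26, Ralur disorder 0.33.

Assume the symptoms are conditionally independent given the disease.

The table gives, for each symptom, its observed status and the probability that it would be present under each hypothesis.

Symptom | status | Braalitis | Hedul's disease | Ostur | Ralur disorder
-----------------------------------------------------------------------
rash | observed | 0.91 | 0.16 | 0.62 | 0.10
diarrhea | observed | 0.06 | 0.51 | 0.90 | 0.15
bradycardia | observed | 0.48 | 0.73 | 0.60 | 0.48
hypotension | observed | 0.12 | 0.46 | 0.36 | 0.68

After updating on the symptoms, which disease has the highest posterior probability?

Ostur

For each hypothesis, the unnormalized posterior weight is prior × product of the symptom likelihoods:
  Braalitis: 0.28 × 0.91 × 0.06 × 0.48 × 0.12 = 0.00088059
  Hedul's disease: 0.13 × 0.16 × 0.51 × 0.73 × 0.46 = 0.0035622
  Ostur: 0.26 × 0.62 × 0.90 × 0.60 × 0.36 = 0.031337
  Ralur disorder: 0.33 × 0.10 × 0.15 × 0.48 × 0.68 = 0.0016157
Normalizing constant Z = 0.00088059 + 0.0035622 + 0.031337 + 0.0016157 = 0.037396.
P(Braalitis | evidence) ≈ 0.00088059 / 0.037396 ≈ 0.024
P(Hedul's disease | evidence) ≈ 0.0035622 / 0.037396 ≈ 0.095
P(Ostur | evidence) ≈ 0.031337 / 0.037396 ≈ 0.838
P(Ralur disorder | evidence) ≈ 0.0016157 / 0.037396 ≈ 0.043
The largest is 0.838, so Ostur is most probable.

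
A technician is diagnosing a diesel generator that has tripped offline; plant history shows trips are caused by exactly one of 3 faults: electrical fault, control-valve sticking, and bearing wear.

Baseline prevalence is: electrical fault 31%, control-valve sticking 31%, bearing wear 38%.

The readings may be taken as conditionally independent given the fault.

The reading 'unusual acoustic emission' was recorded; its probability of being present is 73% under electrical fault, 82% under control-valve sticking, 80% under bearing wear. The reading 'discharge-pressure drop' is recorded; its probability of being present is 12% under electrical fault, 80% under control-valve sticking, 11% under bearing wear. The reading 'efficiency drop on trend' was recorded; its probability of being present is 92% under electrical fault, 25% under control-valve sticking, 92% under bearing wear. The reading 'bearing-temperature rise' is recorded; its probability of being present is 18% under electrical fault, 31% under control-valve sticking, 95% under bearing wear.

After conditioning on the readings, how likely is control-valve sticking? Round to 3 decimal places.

0.318

For each hypothesis, the unnormalized posterior weight is prior × product of the reading likelihoods:
  electrical fault: 0.31 × 0.73 × 0.12 × 0.92 × 0.18 = 0.004497
  control-valve sticking: 0.31 × 0.82 × 0.80 × 0.25 × 0.31 = 0.01576
  bearing wear: 0.38 × 0.80 × 0.11 × 0.92 × 0.95 = 0.029227
The unnormalized weights sum to 0.049484.
P(control-valve sticking | evidence) = 0.01576 / 0.049484 ≈ 0.318.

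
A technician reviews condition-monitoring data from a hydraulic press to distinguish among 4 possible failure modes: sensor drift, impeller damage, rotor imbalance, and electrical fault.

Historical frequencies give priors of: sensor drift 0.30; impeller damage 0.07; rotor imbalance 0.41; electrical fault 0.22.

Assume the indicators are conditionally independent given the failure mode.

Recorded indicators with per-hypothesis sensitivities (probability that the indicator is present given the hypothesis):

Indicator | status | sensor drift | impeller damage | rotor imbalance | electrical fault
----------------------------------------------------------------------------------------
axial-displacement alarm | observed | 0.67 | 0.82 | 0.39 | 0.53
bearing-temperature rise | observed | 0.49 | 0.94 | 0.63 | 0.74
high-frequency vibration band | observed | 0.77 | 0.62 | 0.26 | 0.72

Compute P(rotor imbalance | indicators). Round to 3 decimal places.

Multiply each prior by the joint likelihood of the indicator pattern:
  sensor drift: 0.30 × 0.67 × 0.49 × 0.77 = 0.075837
  impeller damage: 0.07 × 0.82 × 0.94 × 0.62 = 0.033453
  rotor imbalance: 0.41 × 0.39 × 0.63 × 0.26 = 0.026192
  electrical fault: 0.22 × 0.53 × 0.74 × 0.72 = 0.062124
The unnormalized weights sum to 0.19761.
P(rotor imbalance | evidence) = 0.026192 / 0.19761 ≈ 0.133.

0.133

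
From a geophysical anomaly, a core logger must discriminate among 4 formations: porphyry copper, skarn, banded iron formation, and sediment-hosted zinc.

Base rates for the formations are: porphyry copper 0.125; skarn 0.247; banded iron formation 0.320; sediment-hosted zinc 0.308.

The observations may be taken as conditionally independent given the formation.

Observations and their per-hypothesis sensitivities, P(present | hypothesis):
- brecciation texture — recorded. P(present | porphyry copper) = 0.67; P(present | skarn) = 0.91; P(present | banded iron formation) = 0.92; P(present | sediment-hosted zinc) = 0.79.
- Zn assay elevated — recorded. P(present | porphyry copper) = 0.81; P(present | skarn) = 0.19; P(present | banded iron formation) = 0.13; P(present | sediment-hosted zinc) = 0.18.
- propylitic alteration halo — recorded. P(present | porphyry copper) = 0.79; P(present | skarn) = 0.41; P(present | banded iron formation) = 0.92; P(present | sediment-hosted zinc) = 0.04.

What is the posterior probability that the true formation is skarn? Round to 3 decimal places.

0.162

For each hypothesis, the unnormalized posterior weight is prior × product of the observation likelihoods:
  porphyry copper: 0.125 × 0.67 × 0.81 × 0.79 = 0.053592
  skarn: 0.247 × 0.91 × 0.19 × 0.41 = 0.01751
  banded iron formation: 0.320 × 0.92 × 0.13 × 0.92 = 0.03521
  sediment-hosted zinc: 0.308 × 0.79 × 0.18 × 0.04 = 0.0017519
The unnormalized weights sum to 0.10806.
P(skarn | evidence) = 0.01751 / 0.10806 ≈ 0.162.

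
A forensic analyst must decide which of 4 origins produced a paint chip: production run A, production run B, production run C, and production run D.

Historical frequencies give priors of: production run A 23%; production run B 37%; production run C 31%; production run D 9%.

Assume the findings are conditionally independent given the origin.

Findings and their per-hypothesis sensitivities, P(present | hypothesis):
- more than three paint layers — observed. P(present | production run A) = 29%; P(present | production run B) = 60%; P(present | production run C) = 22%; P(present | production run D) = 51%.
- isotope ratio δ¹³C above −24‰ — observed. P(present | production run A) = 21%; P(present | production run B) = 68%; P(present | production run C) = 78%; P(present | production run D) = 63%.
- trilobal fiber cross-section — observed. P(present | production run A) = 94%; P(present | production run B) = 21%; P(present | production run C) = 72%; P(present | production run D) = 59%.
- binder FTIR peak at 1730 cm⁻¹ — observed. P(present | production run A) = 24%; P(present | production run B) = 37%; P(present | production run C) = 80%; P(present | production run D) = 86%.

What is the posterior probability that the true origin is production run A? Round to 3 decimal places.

For each hypothesis, the unnormalized posterior weight is prior × product of the finding likelihoods:
  production run A: 0.23 × 0.29 × 0.21 × 0.94 × 0.24 = 0.00316
  production run B: 0.37 × 0.60 × 0.68 × 0.21 × 0.37 = 0.01173
  production run C: 0.31 × 0.22 × 0.78 × 0.72 × 0.80 = 0.030641
  production run D: 0.09 × 0.51 × 0.63 × 0.59 × 0.86 = 0.014672
The unnormalized weights sum to 0.060203.
P(production run A | evidence) = 0.00316 / 0.060203 ≈ 0.052.

0.052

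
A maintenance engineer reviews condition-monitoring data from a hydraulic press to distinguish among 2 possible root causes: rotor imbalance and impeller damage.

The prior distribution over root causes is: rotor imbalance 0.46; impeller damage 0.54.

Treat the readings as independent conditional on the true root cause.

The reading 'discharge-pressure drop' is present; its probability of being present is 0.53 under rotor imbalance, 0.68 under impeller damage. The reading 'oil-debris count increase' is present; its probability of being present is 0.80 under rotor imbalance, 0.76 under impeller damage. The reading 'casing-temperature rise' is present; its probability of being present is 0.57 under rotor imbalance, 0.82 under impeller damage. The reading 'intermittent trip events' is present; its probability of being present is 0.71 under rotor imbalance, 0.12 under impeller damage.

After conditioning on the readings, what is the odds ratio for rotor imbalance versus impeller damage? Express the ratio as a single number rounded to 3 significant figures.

2.87

The normalizing constant cancels in an odds ratio, so compute prior × likelihood for the two hypotheses only:
  rotor imbalance: 0.46 × 0.53 × 0.80 × 0.57 × 0.71 = 0.078933
  impeller damage: 0.54 × 0.68 × 0.76 × 0.82 × 0.12 = 0.027461
Odds(rotor imbalance : impeller damage) = 0.078933 / 0.027461 ≈ 2.87.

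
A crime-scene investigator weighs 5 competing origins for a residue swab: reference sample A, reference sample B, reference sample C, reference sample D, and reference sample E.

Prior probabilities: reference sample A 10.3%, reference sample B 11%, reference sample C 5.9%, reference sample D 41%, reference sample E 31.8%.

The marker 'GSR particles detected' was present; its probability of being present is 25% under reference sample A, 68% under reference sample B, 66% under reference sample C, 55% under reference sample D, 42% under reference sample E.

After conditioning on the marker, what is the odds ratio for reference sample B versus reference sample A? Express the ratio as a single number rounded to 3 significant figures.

2.90

Posterior odds equal prior odds times the likelihood ratio; only the two competing hypotheses matter.
  reference sample B: 0.110 × 0.68 = 0.0748
  reference sample A: 0.103 × 0.25 = 0.02575
Odds(reference sample B : reference sample A) = 0.0748 / 0.02575 ≈ 2.90.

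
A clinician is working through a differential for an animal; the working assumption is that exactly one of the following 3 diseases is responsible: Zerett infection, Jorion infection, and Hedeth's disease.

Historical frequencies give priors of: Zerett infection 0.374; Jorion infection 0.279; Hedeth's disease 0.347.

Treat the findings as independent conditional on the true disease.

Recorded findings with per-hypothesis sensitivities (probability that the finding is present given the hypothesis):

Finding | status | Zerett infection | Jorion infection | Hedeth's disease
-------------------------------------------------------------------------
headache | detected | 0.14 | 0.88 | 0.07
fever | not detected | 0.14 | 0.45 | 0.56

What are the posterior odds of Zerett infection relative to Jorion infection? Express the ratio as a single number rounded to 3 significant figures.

Posterior odds equal prior odds times the likelihood ratio; only the two competing hypotheses matter (using 1 − P(present | H) for each absent finding).
  Zerett infection: 0.374 × 0.14 × (1 − 0.14) = 0.04503
  Jorion infection: 0.279 × 0.88 × (1 − 0.45) = 0.13504
Posterior odds = 0.04503 / 0.13504 ≈ 0.333.

0.333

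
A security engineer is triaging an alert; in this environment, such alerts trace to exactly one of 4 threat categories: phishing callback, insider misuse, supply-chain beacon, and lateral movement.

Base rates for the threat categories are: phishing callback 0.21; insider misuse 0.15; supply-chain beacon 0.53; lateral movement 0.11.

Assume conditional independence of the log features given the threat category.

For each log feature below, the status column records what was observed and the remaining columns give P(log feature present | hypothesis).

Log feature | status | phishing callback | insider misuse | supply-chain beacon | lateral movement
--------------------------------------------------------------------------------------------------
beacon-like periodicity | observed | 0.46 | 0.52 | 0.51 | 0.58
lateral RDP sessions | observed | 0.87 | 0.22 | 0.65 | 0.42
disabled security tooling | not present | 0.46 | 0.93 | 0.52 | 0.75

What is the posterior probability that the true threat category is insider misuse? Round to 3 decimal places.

Multiply each prior by the joint likelihood of the log feature pattern (using 1 − P(present | H) for each absent log feature):
  phishing callback: 0.21 × 0.46 × 0.87 × (1 − 0.46) = 0.045383
  insider misuse: 0.15 × 0.52 × 0.22 × (1 − 0.93) = 0.0012012
  supply-chain beacon: 0.53 × 0.51 × 0.65 × (1 − 0.52) = 0.084334
  lateral movement: 0.11 × 0.58 × 0.42 × (1 − 0.75) = 0.006699
Marginal likelihood of the evidence = 0.13762.
P(insider misuse | evidence) = 0.0012012 / 0.13762 ≈ 0.009.

0.009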